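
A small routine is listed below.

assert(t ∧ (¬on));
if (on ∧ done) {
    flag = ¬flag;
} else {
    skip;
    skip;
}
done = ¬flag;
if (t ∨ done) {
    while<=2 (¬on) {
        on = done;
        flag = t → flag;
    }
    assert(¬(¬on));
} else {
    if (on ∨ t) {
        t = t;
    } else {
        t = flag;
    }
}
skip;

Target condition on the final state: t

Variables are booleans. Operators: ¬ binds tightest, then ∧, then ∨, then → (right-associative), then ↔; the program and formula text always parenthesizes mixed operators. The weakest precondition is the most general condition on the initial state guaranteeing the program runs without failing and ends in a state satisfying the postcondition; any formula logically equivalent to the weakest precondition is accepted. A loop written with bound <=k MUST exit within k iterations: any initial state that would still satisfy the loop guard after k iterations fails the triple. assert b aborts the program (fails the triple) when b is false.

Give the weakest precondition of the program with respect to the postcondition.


Working backward. After the program, t must hold.
Before skip: t
Then branch requires ((¬on) → (((¬done) → (done ∧ t)) ∧ (done → (done ∧ t)))) ∧ (on → (on ∧ t)); else branch requires ((on ∨ t) → t) ∧ ((¬(on ∨ t)) → flag).
Before the if: ((t ∨ done) → (((¬on) → (((¬done) → (done ∧ t)) ∧ (done → (done ∧ t)))) ∧ (on → (on ∧ t)))) ∧ ((¬(t ∨ done)) → (((on ∨ t) → t) ∧ ((¬(on ∨ t)) → flag)))
Before done := ¬flag: ((t ∨ (¬flag)) → (((¬on) → ((flag → ((¬flag) ∧ t)) ∧ ((¬flag) → ((¬flag) ∧ t)))) ∧ (on → (on ∧ t)))) ∧ ((¬(t ∨ (¬flag))) → (((on ∨ t) → t) ∧ ((¬(on ∨ t)) → flag)))
Then branch requires ((t ∨ flag) → (((¬on) → (((¬flag) → (flag ∧ t)) ∧ (flag → (flag ∧ t)))) ∧ (on → (on ∧ t)))) ∧ ((¬(t ∨ flag)) → (((on ∨ t) → t) ∧ ((¬(on ∨ t)) → (¬flag)))); else branch requires ((t ∨ (¬flag)) → (((¬on) → ((flag → ((¬flag) ∧ t)) ∧ ((¬flag) → ((¬flag) ∧ t)))) ∧ (on → (on ∧ t)))) ∧ ((¬(t ∨ (¬flag))) → (((on ∨ t) → t) ∧ ((¬(on ∨ t)) → flag))).
Before the if: ((on ∧ done) → (((t ∨ flag) → (((¬on) → (((¬flag) → (flag ∧ t)) ∧ (flag → (flag ∧ t)))) ∧ (on → (on ∧ t)))) ∧ ((¬(t ∨ flag)) → (((on ∨ t) → t) ∧ ((¬(on ∨ t)) → (¬flag)))))) ∧ ((¬(on ∧ done)) → (((t ∨ (¬flag)) → (((¬on) → ((flag → ((¬flag) ∧ t)) ∧ ((¬flag) → ((¬flag) ∧ t)))) ∧ (on → (on ∧ t)))) ∧ ((¬(t ∨ (¬flag))) → (((on ∨ t) → t) ∧ ((¬(on ∨ t)) → flag)))))
Before assert t ∧ (¬on): t ∧ (¬on) ∧ ((on ∧ done) → (((t ∨ flag) → (((¬on) → (((¬flag) → (flag ∧ t)) ∧ (flag → (flag ∧ t)))) ∧ (on → (on ∧ t)))) ∧ ((¬(t ∨ flag)) → (((on ∨ t) → t) ∧ ((¬(on ∨ t)) → (¬flag)))))) ∧ ((¬(on ∧ done)) → (((t ∨ (¬flag)) → (((¬on) → ((flag → ((¬flag) ∧ t)) ∧ ((¬flag) → ((¬flag) ∧ t)))) ∧ (on → (on ∧ t)))) ∧ ((¬(t ∨ (¬flag))) → (((on ∨ t) → t) ∧ ((¬(on ∨ t)) → flag)))))
Answer: WP = t ∧ (¬on) ∧ ((on ∧ done) → (((t ∨ flag) → (((¬on) → (((¬flag) → (flag ∧ t)) ∧ (flag → (flag ∧ t)))) ∧ (on → (on ∧ t)))) ∧ ((¬(t ∨ flag)) → (((on ∨ t) → t) ∧ ((¬(on ∨ t)) → (¬flag)))))) ∧ ((¬(on ∧ done)) → (((t ∨ (¬flag)) → (((¬on) → ((flag → ((¬flag) ∧ t)) ∧ ((¬flag) → ((¬flag) ∧ t)))) ∧ (on → (on ∧ t)))) ∧ ((¬(t ∨ (¬flag))) → (((on ∨ t) → t) ∧ ((¬(on ∨ t)) → flag)))))


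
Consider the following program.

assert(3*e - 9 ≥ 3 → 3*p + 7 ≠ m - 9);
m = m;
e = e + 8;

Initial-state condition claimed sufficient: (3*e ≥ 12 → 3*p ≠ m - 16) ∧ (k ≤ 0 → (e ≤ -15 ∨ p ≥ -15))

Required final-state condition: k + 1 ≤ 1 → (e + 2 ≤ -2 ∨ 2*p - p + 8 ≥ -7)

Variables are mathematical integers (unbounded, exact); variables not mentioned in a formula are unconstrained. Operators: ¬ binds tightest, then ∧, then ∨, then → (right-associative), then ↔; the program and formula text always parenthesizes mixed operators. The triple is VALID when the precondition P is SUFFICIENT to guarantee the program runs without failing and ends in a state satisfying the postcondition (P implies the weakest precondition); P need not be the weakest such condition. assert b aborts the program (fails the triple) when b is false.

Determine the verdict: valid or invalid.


Working backward. After the program, the postcondition k + 1 ≤ 1 → (e + 2 ≤ -2 ∨ 2*p - p + 8 ≥ -7) must hold; in canonical form it is k ≤ 0 → (e ≤ -4 ∨ p ≥ -15).
Before e := e + 8: k ≤ 0 → (e ≤ -12 ∨ p ≥ -15)
Before m := m: k ≤ 0 → (e ≤ -12 ∨ p ≥ -15)
Before assert 3*e - 9 ≥ 3 → 3*p + 7 ≠ m - 9: (3*e ≥ 12 → 3*p ≠ m - 16) ∧ (k ≤ 0 → (e ≤ -12 ∨ p ≥ -15))
The weakest precondition is (3*e ≥ 12 → 3*p ≠ m - 16) ∧ (k ≤ 0 → (e ≤ -12 ∨ p ≥ -15)).
Check whether (3*e ≥ 12 → 3*p ≠ m - 16) ∧ (k ≤ 0 → (e ≤ -15 ∨ p ≥ -15)) implies it.
Every state satisfying the precondition satisfies the weakest precondition: the implication holds.
Answer: valid


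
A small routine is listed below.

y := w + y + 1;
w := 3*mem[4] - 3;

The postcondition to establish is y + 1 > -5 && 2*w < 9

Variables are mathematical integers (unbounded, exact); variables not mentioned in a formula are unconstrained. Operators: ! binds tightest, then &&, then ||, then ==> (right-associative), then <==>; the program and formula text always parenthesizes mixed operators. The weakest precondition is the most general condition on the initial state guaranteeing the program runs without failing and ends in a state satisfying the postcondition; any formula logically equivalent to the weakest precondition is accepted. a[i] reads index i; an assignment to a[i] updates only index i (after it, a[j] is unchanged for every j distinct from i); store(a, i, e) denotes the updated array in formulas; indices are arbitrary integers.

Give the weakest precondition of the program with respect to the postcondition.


Working backward. After the program, the postcondition y + 1 > -5 && 2*w < 9 must hold; in canonical form it is y > -6 && 2*w < 9.
Before w := 3*mem[4] - 3: y > -6 && 6*mem[4] < 15
Before y := w + y + 1: w + y > -7 && 6*mem[4] < 15
Answer: WP = w + y > -7 && 6*mem[4] < 15


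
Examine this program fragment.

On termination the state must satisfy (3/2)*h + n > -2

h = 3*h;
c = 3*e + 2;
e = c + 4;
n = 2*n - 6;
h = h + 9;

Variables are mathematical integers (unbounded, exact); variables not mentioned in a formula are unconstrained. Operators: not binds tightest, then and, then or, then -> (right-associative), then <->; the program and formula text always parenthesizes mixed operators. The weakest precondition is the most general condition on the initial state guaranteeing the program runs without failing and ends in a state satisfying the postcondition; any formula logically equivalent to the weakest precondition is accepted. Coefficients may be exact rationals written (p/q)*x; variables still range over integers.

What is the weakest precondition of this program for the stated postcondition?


Working backward. After the program, (3/2)*h + n > -2 must hold.
Before h := h + 9: (3/2)*h + n > -31/2
Before n := 2*n - 6: (3/2)*h + 2*n > -19/2
Before e := c + 4: (3/2)*h + 2*n > -19/2
Before c := 3*e + 2: (3/2)*h + 2*n > -19/2
Before h := 3*h: (9/2)*h + 2*n > -19/2
Answer: WP = (9/2)*h + 2*n > -19/2


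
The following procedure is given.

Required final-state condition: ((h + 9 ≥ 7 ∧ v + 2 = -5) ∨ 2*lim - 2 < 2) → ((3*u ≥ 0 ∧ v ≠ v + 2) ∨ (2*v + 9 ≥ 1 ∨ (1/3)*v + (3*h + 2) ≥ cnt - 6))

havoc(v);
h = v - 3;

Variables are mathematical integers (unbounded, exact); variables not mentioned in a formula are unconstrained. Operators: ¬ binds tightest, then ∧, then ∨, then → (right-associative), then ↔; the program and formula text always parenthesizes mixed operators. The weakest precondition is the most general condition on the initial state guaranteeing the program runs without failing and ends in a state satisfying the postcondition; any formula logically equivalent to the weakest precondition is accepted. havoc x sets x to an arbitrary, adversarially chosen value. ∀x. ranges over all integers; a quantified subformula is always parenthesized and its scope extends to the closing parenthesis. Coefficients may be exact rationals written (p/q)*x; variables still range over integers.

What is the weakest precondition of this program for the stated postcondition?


Working backward. After the program, the postcondition ((h + 9 ≥ 7 ∧ v + 2 = -5) ∨ 2*lim - 2 < 2) → ((3*u ≥ 0 ∧ v ≠ v + 2) ∨ (2*v + 9 ≥ 1 ∨ (1/3)*v + (3*h + 2) ≥ cnt - 6)) must hold; in canonical form it is ((h ≥ -2 ∧ v = -7) ∨ 2*lim < 4) → (3*u ≥ 0 ∨ 2*v ≥ -8 ∨ 3*h + (1/3)*v ≥ cnt - 8).
Before h := v - 3: ((v ≥ 1 ∧ v = -7) ∨ 2*lim < 4) → (3*u ≥ 0 ∨ 2*v ≥ -8 ∨ (10/3)*v ≥ cnt + 1)
Before havoc v: ∀v_1. (((v_1 ≥ 1 ∧ v_1 = -7) ∨ 2*lim < 4) → (3*u ≥ 0 ∨ 2*v_1 ≥ -8 ∨ (10/3)*v_1 ≥ cnt + 1))
Answer: WP = ∀v_1. (((v_1 ≥ 1 ∧ v_1 = -7) ∨ 2*lim < 4) → (3*u ≥ 0 ∨ 2*v_1 ≥ -8 ∨ (10/3)*v_1 ≥ cnt + 1))


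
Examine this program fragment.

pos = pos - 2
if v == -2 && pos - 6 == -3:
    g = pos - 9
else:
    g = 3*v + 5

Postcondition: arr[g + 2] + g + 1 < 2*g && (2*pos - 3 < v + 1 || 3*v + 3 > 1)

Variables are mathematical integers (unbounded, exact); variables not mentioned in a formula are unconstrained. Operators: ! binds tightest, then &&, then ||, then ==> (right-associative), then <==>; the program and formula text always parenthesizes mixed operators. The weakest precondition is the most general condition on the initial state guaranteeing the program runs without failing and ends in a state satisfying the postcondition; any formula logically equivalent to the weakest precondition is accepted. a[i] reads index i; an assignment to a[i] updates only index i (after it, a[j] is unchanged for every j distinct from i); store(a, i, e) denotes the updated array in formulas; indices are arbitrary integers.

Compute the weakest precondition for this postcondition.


Working backward. After the program, the postcondition arr[g + 2] + g + 1 < 2*g && (2*pos - 3 < v + 1 || 3*v + 3 > 1) must hold; in canonical form it is arr[g + 2] < g - 1 && (2*pos < v + 4 || 3*v > -2).
Then branch requires arr[pos - 7] < pos - 10 && (2*pos < v + 4 || 3*v > -2); else branch requires arr[3*v + 7] < 3*v + 4 && (2*pos < v + 4 || 3*v > -2).
Before the if: ((v == -2 && pos == 3) ==> (arr[pos - 7] < pos - 10 && (2*pos < v + 4 || 3*v > -2))) && ((!(v == -2 && pos == 3)) ==> (arr[3*v + 7] < 3*v + 4 && (2*pos < v + 4 || 3*v > -2)))
Before pos := pos - 2: ((v == -2 && pos == 5) ==> (arr[pos - 9] < pos - 12 && (2*pos < v + 8 || 3*v > -2))) && ((!(v == -2 && pos == 5)) ==> (arr[3*v + 7] < 3*v + 4 && (2*pos < v + 8 || 3*v > -2)))
Answer: WP = ((v == -2 && pos == 5) ==> (arr[pos - 9] < pos - 12 && (2*pos < v + 8 || 3*v > -2))) && ((!(v == -2 && pos == 5)) ==> (arr[3*v + 7] < 3*v + 4 && (2*pos < v + 8 || 3*v > -2)))


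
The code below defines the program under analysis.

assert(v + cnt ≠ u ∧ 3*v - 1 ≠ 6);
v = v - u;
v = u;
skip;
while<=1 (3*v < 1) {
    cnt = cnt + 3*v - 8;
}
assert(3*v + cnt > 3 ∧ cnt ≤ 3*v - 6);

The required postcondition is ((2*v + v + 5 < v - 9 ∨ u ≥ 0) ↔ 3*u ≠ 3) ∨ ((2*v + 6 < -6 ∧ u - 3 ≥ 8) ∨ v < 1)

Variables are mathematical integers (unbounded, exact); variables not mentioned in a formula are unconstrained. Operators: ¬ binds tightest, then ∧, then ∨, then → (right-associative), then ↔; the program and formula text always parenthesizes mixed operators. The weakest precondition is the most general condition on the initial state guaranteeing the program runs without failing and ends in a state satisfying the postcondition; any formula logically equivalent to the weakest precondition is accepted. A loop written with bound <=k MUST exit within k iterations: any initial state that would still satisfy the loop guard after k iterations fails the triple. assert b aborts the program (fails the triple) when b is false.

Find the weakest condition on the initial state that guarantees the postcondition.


Working backward. After the program, the postcondition ((2*v + v + 5 < v - 9 ∨ u ≥ 0) ↔ 3*u ≠ 3) ∨ ((2*v + 6 < -6 ∧ u - 3 ≥ 8) ∨ v < 1) must hold; in canonical form it is ((2*v < -14 ∨ u ≥ 0) ↔ 3*u ≠ 3) ∨ (2*v < -12 ∧ u ≥ 11) ∨ v < 1.
Before assert 3*v + cnt > 3 ∧ cnt ≤ 3*v - 6: cnt + 3*v > 3 ∧ cnt ≤ 3*v - 6 ∧ (((2*v < -14 ∨ u ≥ 0) ↔ 3*u ≠ 3) ∨ (2*v < -12 ∧ u ≥ 11) ∨ v < 1)
Before the loop (bound <=1), unroll the exhaustion recursion (WP_0 = exit-now case; WP_j = one more guarded iteration, up to j = 1):
  WP_0: (¬(3*v < 1)) ∧ cnt + 3*v > 3 ∧ cnt ≤ 3*v - 6 ∧ (((2*v < -14 ∨ u ≥ 0) ↔ 3*u ≠ 3) ∨ (2*v < -12 ∧ u ≥ 11) ∨ v < 1)
  WP_1: (3*v < 1 → ((¬(3*v < 1)) ∧ cnt + 6*v > 11 ∧ cnt ≤ 2 ∧ (((2*v < -14 ∨ u ≥ 0) ↔ 3*u ≠ 3) ∨ (2*v < -12 ∧ u ≥ 11) ∨ v < 1))) ∧ ((¬(3*v < 1)) → (cnt + 3*v > 3 ∧ cnt ≤ 3*v - 6 ∧ (((2*v < -14 ∨ u ≥ 0) ↔ 3*u ≠ 3) ∨ (2*v < -12 ∧ u ≥ 11) ∨ v < 1)))
So before the loop: (3*v < 1 → ((¬(3*v < 1)) ∧ cnt + 6*v > 11 ∧ cnt ≤ 2 ∧ (((2*v < -14 ∨ u ≥ 0) ↔ 3*u ≠ 3) ∨ (2*v < -12 ∧ u ≥ 11) ∨ v < 1))) ∧ ((¬(3*v < 1)) → (cnt + 3*v > 3 ∧ cnt ≤ 3*v - 6 ∧ (((2*v < -14 ∨ u ≥ 0) ↔ 3*u ≠ 3) ∨ (2*v < -12 ∧ u ≥ 11) ∨ v < 1)))
Before skip: (3*v < 1 → ((¬(3*v < 1)) ∧ cnt + 6*v > 11 ∧ cnt ≤ 2 ∧ (((2*v < -14 ∨ u ≥ 0) ↔ 3*u ≠ 3) ∨ (2*v < -12 ∧ u ≥ 11) ∨ v < 1))) ∧ ((¬(3*v < 1)) → (cnt + 3*v > 3 ∧ cnt ≤ 3*v - 6 ∧ (((2*v < -14 ∨ u ≥ 0) ↔ 3*u ≠ 3) ∨ (2*v < -12 ∧ u ≥ 11) ∨ v < 1)))
Before v := u: (3*u < 1 → ((¬(3*u < 1)) ∧ cnt + 6*u > 11 ∧ cnt ≤ 2 ∧ (((2*u < -14 ∨ u ≥ 0) ↔ 3*u ≠ 3) ∨ (2*u < -12 ∧ u ≥ 11) ∨ u < 1))) ∧ ((¬(3*u < 1)) → (cnt + 3*u > 3 ∧ cnt ≤ 3*u - 6 ∧ (((2*u < -14 ∨ u ≥ 0) ↔ 3*u ≠ 3) ∨ (2*u < -12 ∧ u ≥ 11) ∨ u < 1)))
Before v := v - u: (3*u < 1 → ((¬(3*u < 1)) ∧ cnt + 6*u > 11 ∧ cnt ≤ 2 ∧ (((2*u < -14 ∨ u ≥ 0) ↔ 3*u ≠ 3) ∨ (2*u < -12 ∧ u ≥ 11) ∨ u < 1))) ∧ ((¬(3*u < 1)) → (cnt + 3*u > 3 ∧ cnt ≤ 3*u - 6 ∧ (((2*u < -14 ∨ u ≥ 0) ↔ 3*u ≠ 3) ∨ (2*u < -12 ∧ u ≥ 11) ∨ u < 1)))
Before assert v + cnt ≠ u ∧ 3*v - 1 ≠ 6: cnt + v ≠ u ∧ 3*v ≠ 7 ∧ (3*u < 1 → ((¬(3*u < 1)) ∧ cnt + 6*u > 11 ∧ cnt ≤ 2 ∧ (((2*u < -14 ∨ u ≥ 0) ↔ 3*u ≠ 3) ∨ (2*u < -12 ∧ u ≥ 11) ∨ u < 1))) ∧ ((¬(3*u < 1)) → (cnt + 3*u > 3 ∧ cnt ≤ 3*u - 6 ∧ (((2*u < -14 ∨ u ≥ 0) ↔ 3*u ≠ 3) ∨ (2*u < -12 ∧ u ≥ 11) ∨ u < 1)))
Answer: WP = cnt + v ≠ u ∧ 3*v ≠ 7 ∧ (3*u < 1 → ((¬(3*u < 1)) ∧ cnt + 6*u > 11 ∧ cnt ≤ 2 ∧ (((2*u < -14 ∨ u ≥ 0) ↔ 3*u ≠ 3) ∨ (2*u < -12 ∧ u ≥ 11) ∨ u < 1))) ∧ ((¬(3*u < 1)) → (cnt + 3*u > 3 ∧ cnt ≤ 3*u - 6 ∧ (((2*u < -14 ∨ u ≥ 0) ↔ 3*u ≠ 3) ∨ (2*u < -12 ∧ u ≥ 11) ∨ u < 1)))


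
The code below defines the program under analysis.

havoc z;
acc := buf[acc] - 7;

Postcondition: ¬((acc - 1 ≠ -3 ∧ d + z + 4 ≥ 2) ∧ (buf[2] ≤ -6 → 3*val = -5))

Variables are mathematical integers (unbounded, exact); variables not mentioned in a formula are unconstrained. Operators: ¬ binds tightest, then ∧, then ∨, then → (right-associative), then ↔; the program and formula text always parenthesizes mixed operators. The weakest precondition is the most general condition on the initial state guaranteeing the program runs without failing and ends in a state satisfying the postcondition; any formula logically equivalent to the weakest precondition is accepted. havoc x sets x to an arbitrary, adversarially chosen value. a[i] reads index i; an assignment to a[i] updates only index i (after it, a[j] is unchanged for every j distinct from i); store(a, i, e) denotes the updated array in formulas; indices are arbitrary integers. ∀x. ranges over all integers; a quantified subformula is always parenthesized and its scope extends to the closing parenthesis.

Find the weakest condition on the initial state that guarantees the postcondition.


Working backward. After the program, the postcondition ¬((acc - 1 ≠ -3 ∧ d + z + 4 ≥ 2) ∧ (buf[2] ≤ -6 → 3*val = -5)) must hold; in canonical form it is ¬(acc ≠ -2 ∧ d + z ≥ -2 ∧ (buf[2] ≤ -6 → 3*val = -5)).
Before acc := buf[acc] - 7: ¬(buf[acc] ≠ 5 ∧ d + z ≥ -2 ∧ (buf[2] ≤ -6 → 3*val = -5))
Before havoc z: ∀z_1. (¬(buf[acc] ≠ 5 ∧ d + z_1 ≥ -2 ∧ (buf[2] ≤ -6 → 3*val = -5)))
Answer: WP = ∀z_1. (¬(buf[acc] ≠ 5 ∧ d + z_1 ≥ -2 ∧ (buf[2] ≤ -6 → 3*val = -5)))


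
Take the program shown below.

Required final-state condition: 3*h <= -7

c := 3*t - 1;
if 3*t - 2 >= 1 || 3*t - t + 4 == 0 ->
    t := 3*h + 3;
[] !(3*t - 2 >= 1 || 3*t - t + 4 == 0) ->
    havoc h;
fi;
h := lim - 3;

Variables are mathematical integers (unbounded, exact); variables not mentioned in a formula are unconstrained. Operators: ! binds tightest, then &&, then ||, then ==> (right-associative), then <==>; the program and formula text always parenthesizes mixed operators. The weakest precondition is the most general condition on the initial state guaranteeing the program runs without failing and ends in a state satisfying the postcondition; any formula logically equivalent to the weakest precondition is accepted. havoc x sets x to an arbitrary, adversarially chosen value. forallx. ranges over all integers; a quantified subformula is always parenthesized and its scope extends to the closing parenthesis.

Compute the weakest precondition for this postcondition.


Working backward. After the program, 3*h <= -7 must hold.
Before h := lim - 3: 3*lim <= 2
Then branch requires 3*lim <= 2; else branch requires 3*lim <= 2.
Before the if: ((3*t >= 3 || 2*t == -4) ==> 3*lim <= 2) && ((!(3*t >= 3 || 2*t == -4)) ==> 3*lim <= 2)
Before c := 3*t - 1: ((3*t >= 3 || 2*t == -4) ==> 3*lim <= 2) && ((!(3*t >= 3 || 2*t == -4)) ==> 3*lim <= 2)
Answer: WP = ((3*t >= 3 || 2*t == -4) ==> 3*lim <= 2) && ((!(3*t >= 3 || 2*t == -4)) ==> 3*lim <= 2)


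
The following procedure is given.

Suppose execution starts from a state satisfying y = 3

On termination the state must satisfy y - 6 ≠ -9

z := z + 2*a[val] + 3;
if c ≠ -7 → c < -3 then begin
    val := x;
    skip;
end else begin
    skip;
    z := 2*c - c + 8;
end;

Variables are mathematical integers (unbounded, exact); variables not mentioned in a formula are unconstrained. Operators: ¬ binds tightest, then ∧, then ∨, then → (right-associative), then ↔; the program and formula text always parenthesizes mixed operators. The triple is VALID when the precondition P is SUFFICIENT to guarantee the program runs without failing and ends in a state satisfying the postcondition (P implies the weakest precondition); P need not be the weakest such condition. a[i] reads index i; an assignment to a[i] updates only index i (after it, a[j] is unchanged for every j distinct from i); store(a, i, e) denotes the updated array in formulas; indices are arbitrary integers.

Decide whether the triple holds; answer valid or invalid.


Working backward. After the program, the postcondition y - 6 ≠ -9 must hold; in canonical form it is y ≠ -3.
Then branch requires y ≠ -3; else branch requires y ≠ -3.
Before the if: ((c ≠ -7 → c < -3) → y ≠ -3) ∧ ((¬(c ≠ -7 → c < -3)) → y ≠ -3)
Before z := z + 2*a[val] + 3: ((c ≠ -7 → c < -3) → y ≠ -3) ∧ ((¬(c ≠ -7 → c < -3)) → y ≠ -3)
The weakest precondition is ((c ≠ -7 → c < -3) → y ≠ -3) ∧ ((¬(c ≠ -7 → c < -3)) → y ≠ -3).
Check whether y = 3 implies it.
Every state satisfying the precondition satisfies the weakest precondition: the implication holds.
Answer: valid


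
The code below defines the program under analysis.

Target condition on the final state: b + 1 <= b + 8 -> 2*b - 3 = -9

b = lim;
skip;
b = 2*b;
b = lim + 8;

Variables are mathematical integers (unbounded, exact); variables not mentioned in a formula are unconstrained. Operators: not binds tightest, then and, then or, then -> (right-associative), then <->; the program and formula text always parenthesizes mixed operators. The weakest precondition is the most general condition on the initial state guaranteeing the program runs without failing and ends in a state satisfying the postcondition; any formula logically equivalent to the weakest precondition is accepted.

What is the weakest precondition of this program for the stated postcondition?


Working backward. After the program, the postcondition b + 1 <= b + 8 -> 2*b - 3 = -9 must hold; in canonical form it is 2*b = -6.
Before b := lim + 8: 2*lim = -22
Before b := 2*b: 2*lim = -22
Before skip: 2*lim = -22
Before b := lim: 2*lim = -22
Answer: WP = 2*lim = -22


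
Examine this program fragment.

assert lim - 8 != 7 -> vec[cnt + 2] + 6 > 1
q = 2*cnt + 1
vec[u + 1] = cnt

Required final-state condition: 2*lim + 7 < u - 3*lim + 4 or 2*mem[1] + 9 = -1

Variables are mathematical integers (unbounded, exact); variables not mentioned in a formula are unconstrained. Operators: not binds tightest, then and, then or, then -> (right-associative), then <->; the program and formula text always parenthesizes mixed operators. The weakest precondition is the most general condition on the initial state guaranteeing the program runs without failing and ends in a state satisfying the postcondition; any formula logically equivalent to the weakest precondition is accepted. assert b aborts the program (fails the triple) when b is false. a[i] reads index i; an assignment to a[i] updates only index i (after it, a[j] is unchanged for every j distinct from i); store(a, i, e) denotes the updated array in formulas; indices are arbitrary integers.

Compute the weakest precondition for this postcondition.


Working backward. After the program, the postcondition 2*lim + 7 < u - 3*lim + 4 or 2*mem[1] + 9 = -1 must hold; in canonical form it is 5*lim < u - 3 or 2*mem[1] = -10.
Before vec[u + 1] := cnt: 5*lim < u - 3 or 2*mem[1] = -10
Before q := 2*cnt + 1: 5*lim < u - 3 or 2*mem[1] = -10
Before assert lim - 8 != 7 -> vec[cnt + 2] + 6 > 1: (lim != 15 -> vec[cnt + 2] > -5) and (5*lim < u - 3 or 2*mem[1] = -10)
Answer: WP = (lim != 15 -> vec[cnt + 2] > -5) and (5*lim < u - 3 or 2*mem[1] = -10)


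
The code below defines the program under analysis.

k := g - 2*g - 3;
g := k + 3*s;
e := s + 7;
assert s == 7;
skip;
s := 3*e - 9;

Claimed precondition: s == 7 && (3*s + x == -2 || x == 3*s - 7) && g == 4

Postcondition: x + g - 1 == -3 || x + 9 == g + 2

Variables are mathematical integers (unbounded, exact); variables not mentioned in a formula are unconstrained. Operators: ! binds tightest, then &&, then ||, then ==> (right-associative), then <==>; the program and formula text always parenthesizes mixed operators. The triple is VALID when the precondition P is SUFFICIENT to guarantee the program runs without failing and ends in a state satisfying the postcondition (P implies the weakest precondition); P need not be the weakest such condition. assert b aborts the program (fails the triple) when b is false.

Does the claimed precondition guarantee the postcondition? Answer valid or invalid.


Working backward. After the program, the postcondition x + g - 1 == -3 || x + 9 == g + 2 must hold; in canonical form it is g + x == -2 || x == g - 7.
Before s := 3*e - 9: g + x == -2 || x == g - 7
Before skip: g + x == -2 || x == g - 7
Before assert s == 7: s == 7 && (g + x == -2 || x == g - 7)
Before e := s + 7: s == 7 && (g + x == -2 || x == g - 7)
Before g := k + 3*s: s == 7 && (k + 3*s + x == -2 || x == k + 3*s - 7)
Before k := g - 2*g - 3: s == 7 && (3*s + x == g + 1 || g + x == 3*s - 10)
The weakest precondition is s == 7 && (3*s + x == g + 1 || g + x == 3*s - 10).
Check whether s == 7 && (3*s + x == -2 || x == 3*s - 7) && g == 4 implies it.
Countermodel: at the initial state g = 4, s = 7, x = 14, the precondition holds but the weakest precondition fails.
Answer: invalid


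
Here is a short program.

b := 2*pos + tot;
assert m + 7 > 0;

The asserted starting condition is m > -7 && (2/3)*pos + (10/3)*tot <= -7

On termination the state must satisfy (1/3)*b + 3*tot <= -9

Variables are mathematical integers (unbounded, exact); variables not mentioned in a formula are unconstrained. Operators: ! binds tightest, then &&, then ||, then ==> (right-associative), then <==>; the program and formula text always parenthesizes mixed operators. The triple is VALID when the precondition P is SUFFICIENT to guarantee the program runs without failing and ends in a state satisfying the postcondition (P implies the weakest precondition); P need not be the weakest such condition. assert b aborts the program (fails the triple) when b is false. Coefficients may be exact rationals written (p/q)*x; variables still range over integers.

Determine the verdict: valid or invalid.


Working backward. After the program, (1/3)*b + 3*tot <= -9 must hold.
Before assert m + 7 > 0: m > -7 && (1/3)*b + 3*tot <= -9
Before b := 2*pos + tot: m > -7 && (2/3)*pos + (10/3)*tot <= -9
The weakest precondition is m > -7 && (2/3)*pos + (10/3)*tot <= -9.
Check whether m > -7 && (2/3)*pos + (10/3)*tot <= -7 implies it.
Countermodel: at the initial state m = -6, pos = -11, tot = 0, the precondition holds but the weakest precondition fails.
Answer: invalid


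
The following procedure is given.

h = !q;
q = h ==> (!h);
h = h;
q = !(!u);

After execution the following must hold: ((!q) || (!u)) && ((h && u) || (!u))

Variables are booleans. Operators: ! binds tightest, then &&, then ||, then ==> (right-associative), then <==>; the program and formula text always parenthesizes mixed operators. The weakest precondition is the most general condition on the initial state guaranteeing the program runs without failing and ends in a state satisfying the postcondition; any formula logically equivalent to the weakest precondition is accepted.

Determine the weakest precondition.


Working backward. After the program, ((!q) || (!u)) && ((h && u) || (!u)) must hold.
Before q := !(!u): (!u) && ((h && u) || (!u))
Before h := h: (!u) && ((h && u) || (!u))
Before q := h ==> (!h): (!u) && ((h && u) || (!u))
Before h := !q: (!u) && (((!q) && u) || (!u))
Answer: WP = (!u) && (((!q) && u) || (!u))


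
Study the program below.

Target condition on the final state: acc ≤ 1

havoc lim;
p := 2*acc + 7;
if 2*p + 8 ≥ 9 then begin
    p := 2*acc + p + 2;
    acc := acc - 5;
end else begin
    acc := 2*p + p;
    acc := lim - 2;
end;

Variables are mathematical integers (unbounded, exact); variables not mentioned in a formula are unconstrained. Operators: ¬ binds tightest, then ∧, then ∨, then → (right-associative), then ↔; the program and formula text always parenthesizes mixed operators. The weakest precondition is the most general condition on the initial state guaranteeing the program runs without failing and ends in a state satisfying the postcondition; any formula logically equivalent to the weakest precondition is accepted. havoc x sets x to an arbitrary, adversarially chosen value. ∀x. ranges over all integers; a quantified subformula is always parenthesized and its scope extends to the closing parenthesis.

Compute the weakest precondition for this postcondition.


Working backward. After the program, acc ≤ 1 must hold.
Then branch requires acc ≤ 6; else branch requires lim ≤ 3.
Before the if: (2*p ≥ 1 → acc ≤ 6) ∧ ((¬(2*p ≥ 1)) → lim ≤ 3)
Before p := 2*acc + 7: (4*acc ≥ -13 → acc ≤ 6) ∧ ((¬(4*acc ≥ -13)) → lim ≤ 3)
Before havoc lim: ∀lim_1. ((4*acc ≥ -13 → acc ≤ 6) ∧ ((¬(4*acc ≥ -13)) → lim_1 ≤ 3))
Answer: WP = ∀lim_1. ((4*acc ≥ -13 → acc ≤ 6) ∧ ((¬(4*acc ≥ -13)) → lim_1 ≤ 3))


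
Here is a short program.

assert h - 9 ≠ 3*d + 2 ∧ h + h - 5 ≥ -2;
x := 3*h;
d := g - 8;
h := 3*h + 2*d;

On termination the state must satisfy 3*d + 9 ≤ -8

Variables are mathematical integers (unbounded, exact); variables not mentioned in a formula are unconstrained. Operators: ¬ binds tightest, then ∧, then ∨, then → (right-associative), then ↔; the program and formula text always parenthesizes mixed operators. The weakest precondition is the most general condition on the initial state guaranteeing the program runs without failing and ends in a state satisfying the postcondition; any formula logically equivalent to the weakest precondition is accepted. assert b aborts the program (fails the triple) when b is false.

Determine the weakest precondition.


Working backward. After the program, the postcondition 3*d + 9 ≤ -8 must hold; in canonical form it is 3*d ≤ -17.
Before h := 3*h + 2*d: 3*d ≤ -17
Before d := g - 8: 3*g ≤ 7
Before x := 3*h: 3*g ≤ 7
Before assert h - 9 ≠ 3*d + 2 ∧ h + h - 5 ≥ -2: h ≠ 3*d + 11 ∧ 2*h ≥ 3 ∧ 3*g ≤ 7
Answer: WP = h ≠ 3*d + 11 ∧ 2*h ≥ 3 ∧ 3*g ≤ 7


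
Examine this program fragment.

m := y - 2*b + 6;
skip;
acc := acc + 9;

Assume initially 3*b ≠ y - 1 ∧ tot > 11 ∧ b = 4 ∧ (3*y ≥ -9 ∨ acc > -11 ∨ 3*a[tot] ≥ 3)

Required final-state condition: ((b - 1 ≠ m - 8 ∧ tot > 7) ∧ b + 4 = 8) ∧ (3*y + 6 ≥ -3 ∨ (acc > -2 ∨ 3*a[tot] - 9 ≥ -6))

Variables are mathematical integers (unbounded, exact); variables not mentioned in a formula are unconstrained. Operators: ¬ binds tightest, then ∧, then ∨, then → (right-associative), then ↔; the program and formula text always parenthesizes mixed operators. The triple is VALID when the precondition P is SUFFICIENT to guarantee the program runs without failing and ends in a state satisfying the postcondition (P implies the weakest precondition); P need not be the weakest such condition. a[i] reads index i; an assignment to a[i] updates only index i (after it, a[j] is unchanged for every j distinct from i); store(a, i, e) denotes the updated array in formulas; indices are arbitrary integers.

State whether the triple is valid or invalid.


Working backward. After the program, the postcondition ((b - 1 ≠ m - 8 ∧ tot > 7) ∧ b + 4 = 8) ∧ (3*y + 6 ≥ -3 ∨ (acc > -2 ∨ 3*a[tot] - 9 ≥ -6)) must hold; in canonical form it is b ≠ m - 7 ∧ tot > 7 ∧ b = 4 ∧ (3*y ≥ -9 ∨ acc > -2 ∨ 3*a[tot] ≥ 3).
Before acc := acc + 9: b ≠ m - 7 ∧ tot > 7 ∧ b = 4 ∧ (3*y ≥ -9 ∨ acc > -11 ∨ 3*a[tot] ≥ 3)
Before skip: b ≠ m - 7 ∧ tot > 7 ∧ b = 4 ∧ (3*y ≥ -9 ∨ acc > -11 ∨ 3*a[tot] ≥ 3)
Before m := y - 2*b + 6: 3*b ≠ y - 1 ∧ tot > 7 ∧ b = 4 ∧ (3*y ≥ -9 ∨ acc > -11 ∨ 3*a[tot] ≥ 3)
The weakest precondition is 3*b ≠ y - 1 ∧ tot > 7 ∧ b = 4 ∧ (3*y ≥ -9 ∨ acc > -11 ∨ 3*a[tot] ≥ 3).
Check whether 3*b ≠ y - 1 ∧ tot > 11 ∧ b = 4 ∧ (3*y ≥ -9 ∨ acc > -11 ∨ 3*a[tot] ≥ 3) implies it.
Every state satisfying the precondition satisfies the weakest precondition: the implication holds.
Answer: valid


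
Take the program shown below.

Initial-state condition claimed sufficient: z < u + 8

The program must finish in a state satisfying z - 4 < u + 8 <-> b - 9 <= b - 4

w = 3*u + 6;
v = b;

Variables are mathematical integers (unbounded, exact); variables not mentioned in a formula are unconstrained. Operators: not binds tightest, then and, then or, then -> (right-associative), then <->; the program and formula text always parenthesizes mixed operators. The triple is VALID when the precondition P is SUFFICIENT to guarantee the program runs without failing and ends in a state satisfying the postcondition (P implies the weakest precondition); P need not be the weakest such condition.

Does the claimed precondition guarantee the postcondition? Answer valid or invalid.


Working backward. After the program, the postcondition z - 4 < u + 8 <-> b - 9 <= b - 4 must hold; in canonical form it is z < u + 12.
Before v := b: z < u + 12
Before w := 3*u + 6: z < u + 12
The weakest precondition is z < u + 12.
Check whether z < u + 8 implies it.
Every state satisfying the precondition satisfies the weakest precondition: the implication holds.
Answer: valid


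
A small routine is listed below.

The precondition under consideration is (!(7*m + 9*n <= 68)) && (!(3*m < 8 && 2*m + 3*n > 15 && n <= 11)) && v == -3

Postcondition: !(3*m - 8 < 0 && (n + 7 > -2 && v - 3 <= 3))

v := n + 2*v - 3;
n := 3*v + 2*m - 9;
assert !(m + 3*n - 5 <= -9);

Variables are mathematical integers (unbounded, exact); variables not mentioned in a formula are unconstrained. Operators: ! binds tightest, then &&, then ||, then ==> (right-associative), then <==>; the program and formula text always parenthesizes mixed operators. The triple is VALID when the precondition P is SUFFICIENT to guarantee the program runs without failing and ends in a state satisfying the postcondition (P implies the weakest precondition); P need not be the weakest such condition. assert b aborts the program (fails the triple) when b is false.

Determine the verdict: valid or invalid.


Working backward. After the program, the postcondition !(3*m - 8 < 0 && (n + 7 > -2 && v - 3 <= 3)) must hold; in canonical form it is !(3*m < 8 && n > -9 && v <= 6).
Before assert !(m + 3*n - 5 <= -9): (!(m + 3*n <= -4)) && (!(3*m < 8 && n > -9 && v <= 6))
Before n := 3*v + 2*m - 9: (!(7*m + 9*v <= 23)) && (!(3*m < 8 && 2*m + 3*v > 0 && v <= 6))
Before v := n + 2*v - 3: (!(7*m + 9*n + 18*v <= 50)) && (!(3*m < 8 && 2*m + 3*n + 6*v > 9 && n + 2*v <= 9))
The weakest precondition is (!(7*m + 9*n + 18*v <= 50)) && (!(3*m < 8 && 2*m + 3*n + 6*v > 9 && n + 2*v <= 9)).
Check whether (!(7*m + 9*n <= 68)) && (!(3*m < 8 && 2*m + 3*n > 15 && n <= 11)) && v == -3 implies it.
Countermodel: at the initial state m = -13, n = 18, v = -3, the precondition holds but the weakest precondition fails.
Answer: invalid


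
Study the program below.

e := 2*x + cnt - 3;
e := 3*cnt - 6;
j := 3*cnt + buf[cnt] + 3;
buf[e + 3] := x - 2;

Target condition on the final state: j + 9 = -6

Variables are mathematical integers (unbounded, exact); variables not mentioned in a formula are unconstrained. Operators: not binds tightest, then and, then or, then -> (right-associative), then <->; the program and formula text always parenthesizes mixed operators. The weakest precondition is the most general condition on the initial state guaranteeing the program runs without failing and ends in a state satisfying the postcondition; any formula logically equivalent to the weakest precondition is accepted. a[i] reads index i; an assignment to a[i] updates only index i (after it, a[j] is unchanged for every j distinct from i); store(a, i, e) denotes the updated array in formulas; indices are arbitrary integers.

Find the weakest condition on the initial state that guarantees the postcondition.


Working backward. After the program, the postcondition j + 9 = -6 must hold; in canonical form it is j = -15.
Before buf[e + 3] := x - 2: j = -15
Before j := 3*cnt + buf[cnt] + 3: buf[cnt] + 3*cnt = -18
Before e := 3*cnt - 6: buf[cnt] + 3*cnt = -18
Before e := 2*x + cnt - 3: buf[cnt] + 3*cnt = -18
Answer: WP = buf[cnt] + 3*cnt = -18


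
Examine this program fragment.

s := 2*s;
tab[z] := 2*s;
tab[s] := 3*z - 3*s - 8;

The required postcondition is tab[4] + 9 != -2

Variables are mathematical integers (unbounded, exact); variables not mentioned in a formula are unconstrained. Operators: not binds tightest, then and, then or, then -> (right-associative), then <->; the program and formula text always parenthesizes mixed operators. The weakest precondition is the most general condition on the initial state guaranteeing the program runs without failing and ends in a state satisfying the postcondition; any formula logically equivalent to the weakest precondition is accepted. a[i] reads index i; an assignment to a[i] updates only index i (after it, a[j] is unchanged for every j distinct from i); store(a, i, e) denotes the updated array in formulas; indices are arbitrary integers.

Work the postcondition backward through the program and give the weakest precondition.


Working backward. After the program, the postcondition tab[4] + 9 != -2 must hold; in canonical form it is tab[4] != -11.
Before tab[s] := 3*z - 3*s - 8: store(tab, s, -3*s + 3*z - 8)[4] != -11
Before tab[z] := 2*s: store(store(tab, z, 2*s), s, -3*s + 3*z - 8)[4] != -11
Before s := 2*s: store(store(tab, z, 4*s), 2*s, -6*s + 3*z - 8)[4] != -11
Answer: WP = store(store(tab, z, 4*s), 2*s, -6*s + 3*z - 8)[4] != -11


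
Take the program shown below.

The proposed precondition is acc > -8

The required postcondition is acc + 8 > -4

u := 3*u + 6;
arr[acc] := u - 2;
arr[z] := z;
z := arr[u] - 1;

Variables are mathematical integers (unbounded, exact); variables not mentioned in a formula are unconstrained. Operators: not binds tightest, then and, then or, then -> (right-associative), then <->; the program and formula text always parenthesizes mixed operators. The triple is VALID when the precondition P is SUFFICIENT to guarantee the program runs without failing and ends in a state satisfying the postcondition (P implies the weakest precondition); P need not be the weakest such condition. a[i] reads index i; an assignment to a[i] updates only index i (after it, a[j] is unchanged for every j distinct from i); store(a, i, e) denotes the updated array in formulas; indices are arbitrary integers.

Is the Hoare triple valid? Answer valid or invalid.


Working backward. After the program, the postcondition acc + 8 > -4 must hold; in canonical form it is acc > -12.
Before z := arr[u] - 1: acc > -12
Before arr[z] := z: acc > -12
Before arr[acc] := u - 2: acc > -12
Before u := 3*u + 6: acc > -12
The weakest precondition is acc > -12.
Check whether acc > -8 implies it.
Every state satisfying the precondition satisfies the weakest precondition: the implication holds.
Answer: valid


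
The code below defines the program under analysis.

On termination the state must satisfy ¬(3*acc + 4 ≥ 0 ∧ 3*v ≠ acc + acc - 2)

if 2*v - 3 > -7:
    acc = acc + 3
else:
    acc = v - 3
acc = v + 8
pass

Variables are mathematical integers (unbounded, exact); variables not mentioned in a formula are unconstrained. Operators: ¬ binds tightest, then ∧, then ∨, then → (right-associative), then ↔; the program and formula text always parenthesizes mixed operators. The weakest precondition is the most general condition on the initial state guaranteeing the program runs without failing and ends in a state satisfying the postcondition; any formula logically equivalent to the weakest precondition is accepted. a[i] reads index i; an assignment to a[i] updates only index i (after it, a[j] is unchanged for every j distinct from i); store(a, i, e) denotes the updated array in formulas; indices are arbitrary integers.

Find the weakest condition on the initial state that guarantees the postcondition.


Working backward. After the program, the postcondition ¬(3*acc + 4 ≥ 0 ∧ 3*v ≠ acc + acc - 2) must hold; in canonical form it is ¬(3*acc ≥ -4 ∧ 3*v ≠ 2*acc - 2).
Before skip: ¬(3*acc ≥ -4 ∧ 3*v ≠ 2*acc - 2)
Before acc := v + 8: ¬(3*v ≥ -28 ∧ v ≠ 14)
Then branch requires ¬(3*v ≥ -28 ∧ v ≠ 14); else branch requires ¬(3*v ≥ -28 ∧ v ≠ 14).
Before the if: (2*v > -4 → (¬(3*v ≥ -28 ∧ v ≠ 14))) ∧ ((¬(2*v > -4)) → (¬(3*v ≥ -28 ∧ v ≠ 14)))
Answer: WP = (2*v > -4 → (¬(3*v ≥ -28 ∧ v ≠ 14))) ∧ ((¬(2*v > -4)) → (¬(3*v ≥ -28 ∧ v ≠ 14)))


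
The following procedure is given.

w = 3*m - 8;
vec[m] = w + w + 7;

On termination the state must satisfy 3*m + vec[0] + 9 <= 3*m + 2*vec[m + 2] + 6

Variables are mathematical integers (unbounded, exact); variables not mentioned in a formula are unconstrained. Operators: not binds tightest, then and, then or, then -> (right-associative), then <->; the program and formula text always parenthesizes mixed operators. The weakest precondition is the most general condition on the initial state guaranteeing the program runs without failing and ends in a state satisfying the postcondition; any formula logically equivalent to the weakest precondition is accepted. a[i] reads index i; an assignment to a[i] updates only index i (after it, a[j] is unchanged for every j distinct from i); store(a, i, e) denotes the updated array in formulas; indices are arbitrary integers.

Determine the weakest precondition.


Working backward. After the program, the postcondition 3*m + vec[0] + 9 <= 3*m + 2*vec[m + 2] + 6 must hold; in canonical form it is vec[0] <= 2*vec[m + 2] - 3.
Before vec[m] := w + w + 7: store(vec, m, 2*w + 7)[0] <= 2*store(vec, m, 2*w + 7)[m + 2] - 3
Before w := 3*m - 8: store(vec, m, 6*m - 9)[0] <= 2*store(vec, m, 6*m - 9)[m + 2] - 3
Answer: WP = store(vec, m, 6*m - 9)[0] <= 2*store(vec, m, 6*m - 9)[m + 2] - 3
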